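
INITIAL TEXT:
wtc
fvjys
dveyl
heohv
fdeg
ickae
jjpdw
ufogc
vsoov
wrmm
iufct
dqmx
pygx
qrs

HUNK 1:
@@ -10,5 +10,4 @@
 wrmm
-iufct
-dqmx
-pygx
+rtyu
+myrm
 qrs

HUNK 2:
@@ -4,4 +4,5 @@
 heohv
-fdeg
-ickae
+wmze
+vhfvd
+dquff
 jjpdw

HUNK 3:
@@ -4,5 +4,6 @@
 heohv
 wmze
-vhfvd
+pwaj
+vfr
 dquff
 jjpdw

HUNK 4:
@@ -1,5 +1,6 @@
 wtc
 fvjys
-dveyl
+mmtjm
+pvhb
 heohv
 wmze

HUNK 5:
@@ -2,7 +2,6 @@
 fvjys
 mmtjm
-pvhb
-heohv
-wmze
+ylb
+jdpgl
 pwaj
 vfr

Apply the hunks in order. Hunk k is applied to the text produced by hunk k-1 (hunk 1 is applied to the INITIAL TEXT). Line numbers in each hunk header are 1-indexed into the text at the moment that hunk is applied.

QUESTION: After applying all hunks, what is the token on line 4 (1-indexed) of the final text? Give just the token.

Hunk 1: at line 10 remove [iufct,dqmx,pygx] add [rtyu,myrm] -> 13 lines: wtc fvjys dveyl heohv fdeg ickae jjpdw ufogc vsoov wrmm rtyu myrm qrs
Hunk 2: at line 4 remove [fdeg,ickae] add [wmze,vhfvd,dquff] -> 14 lines: wtc fvjys dveyl heohv wmze vhfvd dquff jjpdw ufogc vsoov wrmm rtyu myrm qrs
Hunk 3: at line 4 remove [vhfvd] add [pwaj,vfr] -> 15 lines: wtc fvjys dveyl heohv wmze pwaj vfr dquff jjpdw ufogc vsoov wrmm rtyu myrm qrs
Hunk 4: at line 1 remove [dveyl] add [mmtjm,pvhb] -> 16 lines: wtc fvjys mmtjm pvhb heohv wmze pwaj vfr dquff jjpdw ufogc vsoov wrmm rtyu myrm qrs
Hunk 5: at line 2 remove [pvhb,heohv,wmze] add [ylb,jdpgl] -> 15 lines: wtc fvjys mmtjm ylb jdpgl pwaj vfr dquff jjpdw ufogc vsoov wrmm rtyu myrm qrs
Final line 4: ylb

Answer: ylb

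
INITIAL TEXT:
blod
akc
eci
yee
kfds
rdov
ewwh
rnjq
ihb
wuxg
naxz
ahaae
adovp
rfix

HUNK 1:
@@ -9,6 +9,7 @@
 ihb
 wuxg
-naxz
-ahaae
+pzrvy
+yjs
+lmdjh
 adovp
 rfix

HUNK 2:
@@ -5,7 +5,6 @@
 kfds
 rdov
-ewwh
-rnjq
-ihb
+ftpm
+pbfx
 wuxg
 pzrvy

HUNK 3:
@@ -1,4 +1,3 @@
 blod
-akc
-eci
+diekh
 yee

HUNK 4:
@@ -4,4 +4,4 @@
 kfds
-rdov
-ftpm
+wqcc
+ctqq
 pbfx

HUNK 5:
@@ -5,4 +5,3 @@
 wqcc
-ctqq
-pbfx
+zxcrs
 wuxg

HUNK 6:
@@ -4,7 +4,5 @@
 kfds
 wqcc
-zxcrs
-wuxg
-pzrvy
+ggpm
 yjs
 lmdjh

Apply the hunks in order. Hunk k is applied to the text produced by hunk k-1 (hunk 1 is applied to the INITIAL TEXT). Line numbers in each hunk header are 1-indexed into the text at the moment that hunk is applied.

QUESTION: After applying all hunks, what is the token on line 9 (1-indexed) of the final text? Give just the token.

Hunk 1: at line 9 remove [naxz,ahaae] add [pzrvy,yjs,lmdjh] -> 15 lines: blod akc eci yee kfds rdov ewwh rnjq ihb wuxg pzrvy yjs lmdjh adovp rfix
Hunk 2: at line 5 remove [ewwh,rnjq,ihb] add [ftpm,pbfx] -> 14 lines: blod akc eci yee kfds rdov ftpm pbfx wuxg pzrvy yjs lmdjh adovp rfix
Hunk 3: at line 1 remove [akc,eci] add [diekh] -> 13 lines: blod diekh yee kfds rdov ftpm pbfx wuxg pzrvy yjs lmdjh adovp rfix
Hunk 4: at line 4 remove [rdov,ftpm] add [wqcc,ctqq] -> 13 lines: blod diekh yee kfds wqcc ctqq pbfx wuxg pzrvy yjs lmdjh adovp rfix
Hunk 5: at line 5 remove [ctqq,pbfx] add [zxcrs] -> 12 lines: blod diekh yee kfds wqcc zxcrs wuxg pzrvy yjs lmdjh adovp rfix
Hunk 6: at line 4 remove [zxcrs,wuxg,pzrvy] add [ggpm] -> 10 lines: blod diekh yee kfds wqcc ggpm yjs lmdjh adovp rfix
Final line 9: adovp

Answer: adovp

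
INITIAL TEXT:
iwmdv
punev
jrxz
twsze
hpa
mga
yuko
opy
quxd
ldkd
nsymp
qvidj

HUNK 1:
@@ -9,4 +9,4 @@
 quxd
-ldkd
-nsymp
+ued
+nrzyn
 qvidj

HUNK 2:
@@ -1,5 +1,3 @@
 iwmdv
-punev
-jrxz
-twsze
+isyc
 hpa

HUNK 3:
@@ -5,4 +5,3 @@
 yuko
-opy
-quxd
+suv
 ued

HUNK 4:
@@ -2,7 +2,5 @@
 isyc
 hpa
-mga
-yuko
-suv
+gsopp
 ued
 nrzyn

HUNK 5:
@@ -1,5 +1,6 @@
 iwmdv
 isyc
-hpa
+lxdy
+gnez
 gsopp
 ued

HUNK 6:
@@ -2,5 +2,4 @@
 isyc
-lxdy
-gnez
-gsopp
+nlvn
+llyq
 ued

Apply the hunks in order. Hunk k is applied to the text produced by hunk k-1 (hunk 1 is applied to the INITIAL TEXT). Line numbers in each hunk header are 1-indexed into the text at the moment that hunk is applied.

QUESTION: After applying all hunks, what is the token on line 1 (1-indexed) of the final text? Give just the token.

Answer: iwmdv

Derivation:
Hunk 1: at line 9 remove [ldkd,nsymp] add [ued,nrzyn] -> 12 lines: iwmdv punev jrxz twsze hpa mga yuko opy quxd ued nrzyn qvidj
Hunk 2: at line 1 remove [punev,jrxz,twsze] add [isyc] -> 10 lines: iwmdv isyc hpa mga yuko opy quxd ued nrzyn qvidj
Hunk 3: at line 5 remove [opy,quxd] add [suv] -> 9 lines: iwmdv isyc hpa mga yuko suv ued nrzyn qvidj
Hunk 4: at line 2 remove [mga,yuko,suv] add [gsopp] -> 7 lines: iwmdv isyc hpa gsopp ued nrzyn qvidj
Hunk 5: at line 1 remove [hpa] add [lxdy,gnez] -> 8 lines: iwmdv isyc lxdy gnez gsopp ued nrzyn qvidj
Hunk 6: at line 2 remove [lxdy,gnez,gsopp] add [nlvn,llyq] -> 7 lines: iwmdv isyc nlvn llyq ued nrzyn qvidj
Final line 1: iwmdv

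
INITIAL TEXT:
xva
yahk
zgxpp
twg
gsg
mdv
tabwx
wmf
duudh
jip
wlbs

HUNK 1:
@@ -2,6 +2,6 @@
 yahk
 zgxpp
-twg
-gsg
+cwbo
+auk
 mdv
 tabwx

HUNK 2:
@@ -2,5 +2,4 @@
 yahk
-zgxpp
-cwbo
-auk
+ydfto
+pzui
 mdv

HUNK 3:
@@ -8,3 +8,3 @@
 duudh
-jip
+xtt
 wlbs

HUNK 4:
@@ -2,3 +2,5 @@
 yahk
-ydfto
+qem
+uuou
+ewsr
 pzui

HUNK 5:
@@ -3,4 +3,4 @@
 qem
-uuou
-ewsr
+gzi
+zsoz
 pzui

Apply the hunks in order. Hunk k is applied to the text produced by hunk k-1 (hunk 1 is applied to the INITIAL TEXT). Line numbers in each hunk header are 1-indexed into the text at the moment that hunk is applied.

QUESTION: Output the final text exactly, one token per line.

Hunk 1: at line 2 remove [twg,gsg] add [cwbo,auk] -> 11 lines: xva yahk zgxpp cwbo auk mdv tabwx wmf duudh jip wlbs
Hunk 2: at line 2 remove [zgxpp,cwbo,auk] add [ydfto,pzui] -> 10 lines: xva yahk ydfto pzui mdv tabwx wmf duudh jip wlbs
Hunk 3: at line 8 remove [jip] add [xtt] -> 10 lines: xva yahk ydfto pzui mdv tabwx wmf duudh xtt wlbs
Hunk 4: at line 2 remove [ydfto] add [qem,uuou,ewsr] -> 12 lines: xva yahk qem uuou ewsr pzui mdv tabwx wmf duudh xtt wlbs
Hunk 5: at line 3 remove [uuou,ewsr] add [gzi,zsoz] -> 12 lines: xva yahk qem gzi zsoz pzui mdv tabwx wmf duudh xtt wlbs

Answer: xva
yahk
qem
gzi
zsoz
pzui
mdv
tabwx
wmf
duudh
xtt
wlbs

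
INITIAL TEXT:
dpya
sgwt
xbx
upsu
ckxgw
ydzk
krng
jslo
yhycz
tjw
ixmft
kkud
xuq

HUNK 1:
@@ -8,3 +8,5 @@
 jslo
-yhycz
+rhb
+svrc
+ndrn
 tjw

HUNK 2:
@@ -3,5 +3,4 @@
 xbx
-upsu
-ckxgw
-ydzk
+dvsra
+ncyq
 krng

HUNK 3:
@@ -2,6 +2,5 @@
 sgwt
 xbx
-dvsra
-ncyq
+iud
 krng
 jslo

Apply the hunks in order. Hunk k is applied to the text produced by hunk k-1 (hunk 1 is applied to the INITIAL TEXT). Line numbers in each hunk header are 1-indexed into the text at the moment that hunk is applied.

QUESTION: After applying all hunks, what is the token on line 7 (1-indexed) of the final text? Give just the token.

Hunk 1: at line 8 remove [yhycz] add [rhb,svrc,ndrn] -> 15 lines: dpya sgwt xbx upsu ckxgw ydzk krng jslo rhb svrc ndrn tjw ixmft kkud xuq
Hunk 2: at line 3 remove [upsu,ckxgw,ydzk] add [dvsra,ncyq] -> 14 lines: dpya sgwt xbx dvsra ncyq krng jslo rhb svrc ndrn tjw ixmft kkud xuq
Hunk 3: at line 2 remove [dvsra,ncyq] add [iud] -> 13 lines: dpya sgwt xbx iud krng jslo rhb svrc ndrn tjw ixmft kkud xuq
Final line 7: rhb

Answer: rhb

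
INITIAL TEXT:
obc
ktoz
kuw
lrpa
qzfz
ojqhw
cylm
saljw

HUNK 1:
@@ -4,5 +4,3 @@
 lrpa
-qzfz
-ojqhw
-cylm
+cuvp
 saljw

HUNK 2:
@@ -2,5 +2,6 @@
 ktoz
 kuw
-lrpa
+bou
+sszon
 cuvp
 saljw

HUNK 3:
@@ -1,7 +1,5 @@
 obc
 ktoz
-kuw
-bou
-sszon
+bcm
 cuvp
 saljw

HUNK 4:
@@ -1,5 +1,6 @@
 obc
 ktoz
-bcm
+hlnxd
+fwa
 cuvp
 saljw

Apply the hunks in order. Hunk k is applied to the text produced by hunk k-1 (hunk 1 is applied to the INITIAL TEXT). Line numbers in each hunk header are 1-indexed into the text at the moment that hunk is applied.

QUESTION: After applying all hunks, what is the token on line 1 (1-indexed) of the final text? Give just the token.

Hunk 1: at line 4 remove [qzfz,ojqhw,cylm] add [cuvp] -> 6 lines: obc ktoz kuw lrpa cuvp saljw
Hunk 2: at line 2 remove [lrpa] add [bou,sszon] -> 7 lines: obc ktoz kuw bou sszon cuvp saljw
Hunk 3: at line 1 remove [kuw,bou,sszon] add [bcm] -> 5 lines: obc ktoz bcm cuvp saljw
Hunk 4: at line 1 remove [bcm] add [hlnxd,fwa] -> 6 lines: obc ktoz hlnxd fwa cuvp saljw
Final line 1: obc

Answer: obc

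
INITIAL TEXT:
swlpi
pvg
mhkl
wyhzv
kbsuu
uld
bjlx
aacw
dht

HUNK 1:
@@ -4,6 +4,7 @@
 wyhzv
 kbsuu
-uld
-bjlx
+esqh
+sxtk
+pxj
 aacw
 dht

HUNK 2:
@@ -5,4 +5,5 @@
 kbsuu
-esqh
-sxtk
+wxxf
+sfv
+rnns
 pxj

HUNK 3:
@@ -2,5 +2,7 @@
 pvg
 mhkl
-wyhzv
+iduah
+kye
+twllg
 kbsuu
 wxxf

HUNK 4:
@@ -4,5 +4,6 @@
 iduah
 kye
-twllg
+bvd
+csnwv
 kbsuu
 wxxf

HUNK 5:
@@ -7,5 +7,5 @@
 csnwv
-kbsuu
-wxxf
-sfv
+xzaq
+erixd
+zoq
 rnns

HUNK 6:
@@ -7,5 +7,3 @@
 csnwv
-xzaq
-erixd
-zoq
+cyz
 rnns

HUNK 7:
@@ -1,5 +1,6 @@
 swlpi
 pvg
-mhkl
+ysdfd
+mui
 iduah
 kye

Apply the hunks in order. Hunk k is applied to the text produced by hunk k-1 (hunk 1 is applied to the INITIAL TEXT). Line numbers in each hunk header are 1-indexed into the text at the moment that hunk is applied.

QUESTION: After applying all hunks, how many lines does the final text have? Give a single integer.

Answer: 13

Derivation:
Hunk 1: at line 4 remove [uld,bjlx] add [esqh,sxtk,pxj] -> 10 lines: swlpi pvg mhkl wyhzv kbsuu esqh sxtk pxj aacw dht
Hunk 2: at line 5 remove [esqh,sxtk] add [wxxf,sfv,rnns] -> 11 lines: swlpi pvg mhkl wyhzv kbsuu wxxf sfv rnns pxj aacw dht
Hunk 3: at line 2 remove [wyhzv] add [iduah,kye,twllg] -> 13 lines: swlpi pvg mhkl iduah kye twllg kbsuu wxxf sfv rnns pxj aacw dht
Hunk 4: at line 4 remove [twllg] add [bvd,csnwv] -> 14 lines: swlpi pvg mhkl iduah kye bvd csnwv kbsuu wxxf sfv rnns pxj aacw dht
Hunk 5: at line 7 remove [kbsuu,wxxf,sfv] add [xzaq,erixd,zoq] -> 14 lines: swlpi pvg mhkl iduah kye bvd csnwv xzaq erixd zoq rnns pxj aacw dht
Hunk 6: at line 7 remove [xzaq,erixd,zoq] add [cyz] -> 12 lines: swlpi pvg mhkl iduah kye bvd csnwv cyz rnns pxj aacw dht
Hunk 7: at line 1 remove [mhkl] add [ysdfd,mui] -> 13 lines: swlpi pvg ysdfd mui iduah kye bvd csnwv cyz rnns pxj aacw dht
Final line count: 13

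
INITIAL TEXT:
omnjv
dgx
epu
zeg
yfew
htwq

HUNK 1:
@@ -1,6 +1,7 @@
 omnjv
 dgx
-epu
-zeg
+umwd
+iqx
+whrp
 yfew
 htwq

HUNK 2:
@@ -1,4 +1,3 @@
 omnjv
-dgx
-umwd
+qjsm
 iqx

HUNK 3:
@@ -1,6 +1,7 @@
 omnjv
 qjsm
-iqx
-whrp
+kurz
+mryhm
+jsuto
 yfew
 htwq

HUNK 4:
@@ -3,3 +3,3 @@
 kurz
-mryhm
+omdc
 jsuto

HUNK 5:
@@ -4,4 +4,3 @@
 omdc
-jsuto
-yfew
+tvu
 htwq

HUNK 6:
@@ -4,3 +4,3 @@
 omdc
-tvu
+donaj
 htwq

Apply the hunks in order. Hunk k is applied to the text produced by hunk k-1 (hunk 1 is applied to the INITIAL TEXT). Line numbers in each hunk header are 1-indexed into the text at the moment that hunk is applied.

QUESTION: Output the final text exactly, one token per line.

Answer: omnjv
qjsm
kurz
omdc
donaj
htwq

Derivation:
Hunk 1: at line 1 remove [epu,zeg] add [umwd,iqx,whrp] -> 7 lines: omnjv dgx umwd iqx whrp yfew htwq
Hunk 2: at line 1 remove [dgx,umwd] add [qjsm] -> 6 lines: omnjv qjsm iqx whrp yfew htwq
Hunk 3: at line 1 remove [iqx,whrp] add [kurz,mryhm,jsuto] -> 7 lines: omnjv qjsm kurz mryhm jsuto yfew htwq
Hunk 4: at line 3 remove [mryhm] add [omdc] -> 7 lines: omnjv qjsm kurz omdc jsuto yfew htwq
Hunk 5: at line 4 remove [jsuto,yfew] add [tvu] -> 6 lines: omnjv qjsm kurz omdc tvu htwq
Hunk 6: at line 4 remove [tvu] add [donaj] -> 6 lines: omnjv qjsm kurz omdc donaj htwq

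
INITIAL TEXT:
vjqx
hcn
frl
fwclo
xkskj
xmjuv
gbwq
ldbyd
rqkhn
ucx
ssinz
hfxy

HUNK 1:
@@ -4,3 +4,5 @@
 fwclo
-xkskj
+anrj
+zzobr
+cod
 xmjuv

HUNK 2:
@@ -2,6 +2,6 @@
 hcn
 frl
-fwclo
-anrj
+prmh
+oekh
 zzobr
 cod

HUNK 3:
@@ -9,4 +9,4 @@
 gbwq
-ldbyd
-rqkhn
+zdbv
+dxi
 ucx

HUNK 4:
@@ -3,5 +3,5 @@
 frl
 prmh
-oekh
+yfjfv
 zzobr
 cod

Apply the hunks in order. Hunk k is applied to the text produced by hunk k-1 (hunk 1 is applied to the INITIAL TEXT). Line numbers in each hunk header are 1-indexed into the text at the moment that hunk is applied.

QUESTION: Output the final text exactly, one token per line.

Hunk 1: at line 4 remove [xkskj] add [anrj,zzobr,cod] -> 14 lines: vjqx hcn frl fwclo anrj zzobr cod xmjuv gbwq ldbyd rqkhn ucx ssinz hfxy
Hunk 2: at line 2 remove [fwclo,anrj] add [prmh,oekh] -> 14 lines: vjqx hcn frl prmh oekh zzobr cod xmjuv gbwq ldbyd rqkhn ucx ssinz hfxy
Hunk 3: at line 9 remove [ldbyd,rqkhn] add [zdbv,dxi] -> 14 lines: vjqx hcn frl prmh oekh zzobr cod xmjuv gbwq zdbv dxi ucx ssinz hfxy
Hunk 4: at line 3 remove [oekh] add [yfjfv] -> 14 lines: vjqx hcn frl prmh yfjfv zzobr cod xmjuv gbwq zdbv dxi ucx ssinz hfxy

Answer: vjqx
hcn
frl
prmh
yfjfv
zzobr
cod
xmjuv
gbwq
zdbv
dxi
ucx
ssinz
hfxy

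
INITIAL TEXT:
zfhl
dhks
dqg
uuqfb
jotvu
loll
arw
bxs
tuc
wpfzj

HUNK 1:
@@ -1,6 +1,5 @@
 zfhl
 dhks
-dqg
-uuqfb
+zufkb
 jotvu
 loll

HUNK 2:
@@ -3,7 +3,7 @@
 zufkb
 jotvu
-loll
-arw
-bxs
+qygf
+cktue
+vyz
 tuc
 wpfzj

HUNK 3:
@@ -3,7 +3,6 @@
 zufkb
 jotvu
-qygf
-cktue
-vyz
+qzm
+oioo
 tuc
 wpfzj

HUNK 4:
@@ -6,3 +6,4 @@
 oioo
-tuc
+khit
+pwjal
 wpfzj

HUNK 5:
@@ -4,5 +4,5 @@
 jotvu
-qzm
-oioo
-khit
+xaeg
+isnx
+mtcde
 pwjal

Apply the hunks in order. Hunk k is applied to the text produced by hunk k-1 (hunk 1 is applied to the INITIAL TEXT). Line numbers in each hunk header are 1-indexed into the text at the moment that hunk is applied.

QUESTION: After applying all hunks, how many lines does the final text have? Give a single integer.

Answer: 9

Derivation:
Hunk 1: at line 1 remove [dqg,uuqfb] add [zufkb] -> 9 lines: zfhl dhks zufkb jotvu loll arw bxs tuc wpfzj
Hunk 2: at line 3 remove [loll,arw,bxs] add [qygf,cktue,vyz] -> 9 lines: zfhl dhks zufkb jotvu qygf cktue vyz tuc wpfzj
Hunk 3: at line 3 remove [qygf,cktue,vyz] add [qzm,oioo] -> 8 lines: zfhl dhks zufkb jotvu qzm oioo tuc wpfzj
Hunk 4: at line 6 remove [tuc] add [khit,pwjal] -> 9 lines: zfhl dhks zufkb jotvu qzm oioo khit pwjal wpfzj
Hunk 5: at line 4 remove [qzm,oioo,khit] add [xaeg,isnx,mtcde] -> 9 lines: zfhl dhks zufkb jotvu xaeg isnx mtcde pwjal wpfzj
Final line count: 9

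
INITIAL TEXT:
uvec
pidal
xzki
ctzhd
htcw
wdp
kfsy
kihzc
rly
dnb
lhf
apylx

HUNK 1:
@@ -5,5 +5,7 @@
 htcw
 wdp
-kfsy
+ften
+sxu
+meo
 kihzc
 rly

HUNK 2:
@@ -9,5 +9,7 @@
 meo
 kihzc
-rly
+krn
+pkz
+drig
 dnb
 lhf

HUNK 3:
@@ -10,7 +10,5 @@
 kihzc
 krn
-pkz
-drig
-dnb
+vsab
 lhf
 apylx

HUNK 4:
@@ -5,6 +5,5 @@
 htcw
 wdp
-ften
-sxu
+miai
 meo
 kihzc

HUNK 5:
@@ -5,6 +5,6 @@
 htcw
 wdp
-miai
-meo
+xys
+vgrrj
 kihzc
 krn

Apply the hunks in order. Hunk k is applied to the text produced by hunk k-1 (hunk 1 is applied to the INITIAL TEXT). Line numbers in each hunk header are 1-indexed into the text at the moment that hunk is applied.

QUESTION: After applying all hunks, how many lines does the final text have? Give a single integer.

Answer: 13

Derivation:
Hunk 1: at line 5 remove [kfsy] add [ften,sxu,meo] -> 14 lines: uvec pidal xzki ctzhd htcw wdp ften sxu meo kihzc rly dnb lhf apylx
Hunk 2: at line 9 remove [rly] add [krn,pkz,drig] -> 16 lines: uvec pidal xzki ctzhd htcw wdp ften sxu meo kihzc krn pkz drig dnb lhf apylx
Hunk 3: at line 10 remove [pkz,drig,dnb] add [vsab] -> 14 lines: uvec pidal xzki ctzhd htcw wdp ften sxu meo kihzc krn vsab lhf apylx
Hunk 4: at line 5 remove [ften,sxu] add [miai] -> 13 lines: uvec pidal xzki ctzhd htcw wdp miai meo kihzc krn vsab lhf apylx
Hunk 5: at line 5 remove [miai,meo] add [xys,vgrrj] -> 13 lines: uvec pidal xzki ctzhd htcw wdp xys vgrrj kihzc krn vsab lhf apylx
Final line count: 13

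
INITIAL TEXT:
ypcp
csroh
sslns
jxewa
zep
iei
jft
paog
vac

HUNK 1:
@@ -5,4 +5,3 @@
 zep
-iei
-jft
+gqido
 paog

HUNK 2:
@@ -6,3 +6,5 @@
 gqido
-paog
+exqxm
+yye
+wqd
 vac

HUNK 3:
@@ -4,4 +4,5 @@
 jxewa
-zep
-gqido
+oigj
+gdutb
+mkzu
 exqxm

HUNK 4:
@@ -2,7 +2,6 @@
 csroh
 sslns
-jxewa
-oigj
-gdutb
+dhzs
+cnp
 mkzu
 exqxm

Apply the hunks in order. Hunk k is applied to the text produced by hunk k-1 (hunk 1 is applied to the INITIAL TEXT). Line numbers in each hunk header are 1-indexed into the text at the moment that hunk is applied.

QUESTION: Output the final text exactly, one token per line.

Hunk 1: at line 5 remove [iei,jft] add [gqido] -> 8 lines: ypcp csroh sslns jxewa zep gqido paog vac
Hunk 2: at line 6 remove [paog] add [exqxm,yye,wqd] -> 10 lines: ypcp csroh sslns jxewa zep gqido exqxm yye wqd vac
Hunk 3: at line 4 remove [zep,gqido] add [oigj,gdutb,mkzu] -> 11 lines: ypcp csroh sslns jxewa oigj gdutb mkzu exqxm yye wqd vac
Hunk 4: at line 2 remove [jxewa,oigj,gdutb] add [dhzs,cnp] -> 10 lines: ypcp csroh sslns dhzs cnp mkzu exqxm yye wqd vac

Answer: ypcp
csroh
sslns
dhzs
cnp
mkzu
exqxm
yye
wqd
vac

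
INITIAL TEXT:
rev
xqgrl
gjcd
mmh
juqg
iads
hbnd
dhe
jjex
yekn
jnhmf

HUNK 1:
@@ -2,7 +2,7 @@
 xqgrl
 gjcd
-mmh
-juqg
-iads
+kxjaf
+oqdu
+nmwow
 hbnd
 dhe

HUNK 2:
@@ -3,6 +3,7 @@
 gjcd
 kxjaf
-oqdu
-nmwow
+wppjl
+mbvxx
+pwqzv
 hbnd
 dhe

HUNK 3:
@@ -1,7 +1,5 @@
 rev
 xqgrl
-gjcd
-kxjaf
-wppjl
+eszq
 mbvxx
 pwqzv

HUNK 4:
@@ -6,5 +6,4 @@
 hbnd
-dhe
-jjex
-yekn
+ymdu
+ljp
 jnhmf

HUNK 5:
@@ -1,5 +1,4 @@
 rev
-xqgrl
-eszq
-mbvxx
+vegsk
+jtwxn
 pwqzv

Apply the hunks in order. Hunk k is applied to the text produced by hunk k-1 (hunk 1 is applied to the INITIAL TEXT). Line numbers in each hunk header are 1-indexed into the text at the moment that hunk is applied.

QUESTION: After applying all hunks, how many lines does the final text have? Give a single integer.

Hunk 1: at line 2 remove [mmh,juqg,iads] add [kxjaf,oqdu,nmwow] -> 11 lines: rev xqgrl gjcd kxjaf oqdu nmwow hbnd dhe jjex yekn jnhmf
Hunk 2: at line 3 remove [oqdu,nmwow] add [wppjl,mbvxx,pwqzv] -> 12 lines: rev xqgrl gjcd kxjaf wppjl mbvxx pwqzv hbnd dhe jjex yekn jnhmf
Hunk 3: at line 1 remove [gjcd,kxjaf,wppjl] add [eszq] -> 10 lines: rev xqgrl eszq mbvxx pwqzv hbnd dhe jjex yekn jnhmf
Hunk 4: at line 6 remove [dhe,jjex,yekn] add [ymdu,ljp] -> 9 lines: rev xqgrl eszq mbvxx pwqzv hbnd ymdu ljp jnhmf
Hunk 5: at line 1 remove [xqgrl,eszq,mbvxx] add [vegsk,jtwxn] -> 8 lines: rev vegsk jtwxn pwqzv hbnd ymdu ljp jnhmf
Final line count: 8

Answer: 8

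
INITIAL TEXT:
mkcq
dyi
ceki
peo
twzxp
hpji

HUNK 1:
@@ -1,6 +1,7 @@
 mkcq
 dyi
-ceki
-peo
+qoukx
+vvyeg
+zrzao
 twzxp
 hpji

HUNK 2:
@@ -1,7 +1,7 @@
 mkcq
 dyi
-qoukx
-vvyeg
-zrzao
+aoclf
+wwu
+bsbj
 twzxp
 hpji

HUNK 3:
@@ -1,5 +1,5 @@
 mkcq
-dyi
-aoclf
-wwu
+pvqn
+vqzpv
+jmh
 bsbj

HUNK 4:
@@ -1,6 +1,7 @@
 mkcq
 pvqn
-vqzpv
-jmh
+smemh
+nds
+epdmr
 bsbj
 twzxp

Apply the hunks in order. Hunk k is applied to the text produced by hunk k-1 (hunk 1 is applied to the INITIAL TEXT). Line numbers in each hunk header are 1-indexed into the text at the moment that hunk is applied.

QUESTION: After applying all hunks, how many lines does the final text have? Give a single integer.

Answer: 8

Derivation:
Hunk 1: at line 1 remove [ceki,peo] add [qoukx,vvyeg,zrzao] -> 7 lines: mkcq dyi qoukx vvyeg zrzao twzxp hpji
Hunk 2: at line 1 remove [qoukx,vvyeg,zrzao] add [aoclf,wwu,bsbj] -> 7 lines: mkcq dyi aoclf wwu bsbj twzxp hpji
Hunk 3: at line 1 remove [dyi,aoclf,wwu] add [pvqn,vqzpv,jmh] -> 7 lines: mkcq pvqn vqzpv jmh bsbj twzxp hpji
Hunk 4: at line 1 remove [vqzpv,jmh] add [smemh,nds,epdmr] -> 8 lines: mkcq pvqn smemh nds epdmr bsbj twzxp hpji
Final line count: 8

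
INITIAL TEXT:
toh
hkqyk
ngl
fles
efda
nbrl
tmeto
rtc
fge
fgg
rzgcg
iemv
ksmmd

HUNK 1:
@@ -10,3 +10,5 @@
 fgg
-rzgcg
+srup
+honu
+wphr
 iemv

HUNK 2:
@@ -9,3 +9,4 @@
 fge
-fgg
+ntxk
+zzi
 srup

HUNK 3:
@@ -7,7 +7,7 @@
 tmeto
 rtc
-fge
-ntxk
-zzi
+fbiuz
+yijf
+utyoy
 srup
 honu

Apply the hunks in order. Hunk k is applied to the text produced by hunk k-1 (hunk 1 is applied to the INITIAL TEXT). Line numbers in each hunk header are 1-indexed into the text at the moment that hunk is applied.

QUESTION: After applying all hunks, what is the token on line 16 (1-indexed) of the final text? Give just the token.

Answer: ksmmd

Derivation:
Hunk 1: at line 10 remove [rzgcg] add [srup,honu,wphr] -> 15 lines: toh hkqyk ngl fles efda nbrl tmeto rtc fge fgg srup honu wphr iemv ksmmd
Hunk 2: at line 9 remove [fgg] add [ntxk,zzi] -> 16 lines: toh hkqyk ngl fles efda nbrl tmeto rtc fge ntxk zzi srup honu wphr iemv ksmmd
Hunk 3: at line 7 remove [fge,ntxk,zzi] add [fbiuz,yijf,utyoy] -> 16 lines: toh hkqyk ngl fles efda nbrl tmeto rtc fbiuz yijf utyoy srup honu wphr iemv ksmmd
Final line 16: ksmmd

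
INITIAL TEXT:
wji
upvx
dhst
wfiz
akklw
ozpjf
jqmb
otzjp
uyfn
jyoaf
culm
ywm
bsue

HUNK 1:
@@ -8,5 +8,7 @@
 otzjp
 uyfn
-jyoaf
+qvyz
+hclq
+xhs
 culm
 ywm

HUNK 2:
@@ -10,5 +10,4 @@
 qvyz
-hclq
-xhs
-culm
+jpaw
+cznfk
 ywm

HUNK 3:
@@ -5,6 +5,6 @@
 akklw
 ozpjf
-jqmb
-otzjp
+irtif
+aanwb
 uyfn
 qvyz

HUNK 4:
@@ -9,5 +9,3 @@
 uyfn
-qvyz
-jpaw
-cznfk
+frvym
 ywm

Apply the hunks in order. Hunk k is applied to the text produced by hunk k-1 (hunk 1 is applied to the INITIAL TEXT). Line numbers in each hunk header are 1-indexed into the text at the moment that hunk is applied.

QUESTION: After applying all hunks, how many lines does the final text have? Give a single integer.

Hunk 1: at line 8 remove [jyoaf] add [qvyz,hclq,xhs] -> 15 lines: wji upvx dhst wfiz akklw ozpjf jqmb otzjp uyfn qvyz hclq xhs culm ywm bsue
Hunk 2: at line 10 remove [hclq,xhs,culm] add [jpaw,cznfk] -> 14 lines: wji upvx dhst wfiz akklw ozpjf jqmb otzjp uyfn qvyz jpaw cznfk ywm bsue
Hunk 3: at line 5 remove [jqmb,otzjp] add [irtif,aanwb] -> 14 lines: wji upvx dhst wfiz akklw ozpjf irtif aanwb uyfn qvyz jpaw cznfk ywm bsue
Hunk 4: at line 9 remove [qvyz,jpaw,cznfk] add [frvym] -> 12 lines: wji upvx dhst wfiz akklw ozpjf irtif aanwb uyfn frvym ywm bsue
Final line count: 12

Answer: 12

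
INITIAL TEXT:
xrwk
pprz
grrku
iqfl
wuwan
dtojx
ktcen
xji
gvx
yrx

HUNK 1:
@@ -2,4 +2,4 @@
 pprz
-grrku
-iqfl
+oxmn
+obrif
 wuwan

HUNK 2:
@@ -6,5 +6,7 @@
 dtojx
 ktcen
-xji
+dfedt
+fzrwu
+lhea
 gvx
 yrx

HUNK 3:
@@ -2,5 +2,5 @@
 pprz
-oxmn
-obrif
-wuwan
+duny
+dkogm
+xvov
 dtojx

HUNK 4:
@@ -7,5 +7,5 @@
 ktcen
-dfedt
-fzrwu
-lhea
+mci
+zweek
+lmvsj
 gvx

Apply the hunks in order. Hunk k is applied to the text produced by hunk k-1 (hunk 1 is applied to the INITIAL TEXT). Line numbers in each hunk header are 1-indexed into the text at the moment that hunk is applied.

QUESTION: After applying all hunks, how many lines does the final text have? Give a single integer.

Hunk 1: at line 2 remove [grrku,iqfl] add [oxmn,obrif] -> 10 lines: xrwk pprz oxmn obrif wuwan dtojx ktcen xji gvx yrx
Hunk 2: at line 6 remove [xji] add [dfedt,fzrwu,lhea] -> 12 lines: xrwk pprz oxmn obrif wuwan dtojx ktcen dfedt fzrwu lhea gvx yrx
Hunk 3: at line 2 remove [oxmn,obrif,wuwan] add [duny,dkogm,xvov] -> 12 lines: xrwk pprz duny dkogm xvov dtojx ktcen dfedt fzrwu lhea gvx yrx
Hunk 4: at line 7 remove [dfedt,fzrwu,lhea] add [mci,zweek,lmvsj] -> 12 lines: xrwk pprz duny dkogm xvov dtojx ktcen mci zweek lmvsj gvx yrx
Final line count: 12

Answer: 12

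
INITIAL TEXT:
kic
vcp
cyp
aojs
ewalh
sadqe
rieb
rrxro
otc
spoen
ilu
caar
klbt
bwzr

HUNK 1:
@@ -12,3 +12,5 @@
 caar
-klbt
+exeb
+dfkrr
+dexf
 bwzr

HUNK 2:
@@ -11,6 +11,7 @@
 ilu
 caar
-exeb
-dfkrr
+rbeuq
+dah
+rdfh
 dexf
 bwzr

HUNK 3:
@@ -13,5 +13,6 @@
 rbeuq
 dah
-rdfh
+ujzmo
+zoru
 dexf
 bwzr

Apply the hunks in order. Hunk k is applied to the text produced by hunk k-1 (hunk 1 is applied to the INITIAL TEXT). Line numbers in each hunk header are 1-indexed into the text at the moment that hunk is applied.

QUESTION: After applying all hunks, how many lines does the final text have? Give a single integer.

Hunk 1: at line 12 remove [klbt] add [exeb,dfkrr,dexf] -> 16 lines: kic vcp cyp aojs ewalh sadqe rieb rrxro otc spoen ilu caar exeb dfkrr dexf bwzr
Hunk 2: at line 11 remove [exeb,dfkrr] add [rbeuq,dah,rdfh] -> 17 lines: kic vcp cyp aojs ewalh sadqe rieb rrxro otc spoen ilu caar rbeuq dah rdfh dexf bwzr
Hunk 3: at line 13 remove [rdfh] add [ujzmo,zoru] -> 18 lines: kic vcp cyp aojs ewalh sadqe rieb rrxro otc spoen ilu caar rbeuq dah ujzmo zoru dexf bwzr
Final line count: 18

Answer: 18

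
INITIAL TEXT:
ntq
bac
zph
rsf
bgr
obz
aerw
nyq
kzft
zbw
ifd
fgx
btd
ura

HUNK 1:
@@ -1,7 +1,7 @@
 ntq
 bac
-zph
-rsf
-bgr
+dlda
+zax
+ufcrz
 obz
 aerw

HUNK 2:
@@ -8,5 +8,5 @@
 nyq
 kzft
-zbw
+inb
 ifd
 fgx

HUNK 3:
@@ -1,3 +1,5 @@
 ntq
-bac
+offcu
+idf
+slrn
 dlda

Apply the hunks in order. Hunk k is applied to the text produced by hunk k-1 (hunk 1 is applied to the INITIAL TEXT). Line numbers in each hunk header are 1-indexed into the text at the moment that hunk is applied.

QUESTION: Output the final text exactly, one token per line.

Hunk 1: at line 1 remove [zph,rsf,bgr] add [dlda,zax,ufcrz] -> 14 lines: ntq bac dlda zax ufcrz obz aerw nyq kzft zbw ifd fgx btd ura
Hunk 2: at line 8 remove [zbw] add [inb] -> 14 lines: ntq bac dlda zax ufcrz obz aerw nyq kzft inb ifd fgx btd ura
Hunk 3: at line 1 remove [bac] add [offcu,idf,slrn] -> 16 lines: ntq offcu idf slrn dlda zax ufcrz obz aerw nyq kzft inb ifd fgx btd ura

Answer: ntq
offcu
idf
slrn
dlda
zax
ufcrz
obz
aerw
nyq
kzft
inb
ifd
fgx
btd
ura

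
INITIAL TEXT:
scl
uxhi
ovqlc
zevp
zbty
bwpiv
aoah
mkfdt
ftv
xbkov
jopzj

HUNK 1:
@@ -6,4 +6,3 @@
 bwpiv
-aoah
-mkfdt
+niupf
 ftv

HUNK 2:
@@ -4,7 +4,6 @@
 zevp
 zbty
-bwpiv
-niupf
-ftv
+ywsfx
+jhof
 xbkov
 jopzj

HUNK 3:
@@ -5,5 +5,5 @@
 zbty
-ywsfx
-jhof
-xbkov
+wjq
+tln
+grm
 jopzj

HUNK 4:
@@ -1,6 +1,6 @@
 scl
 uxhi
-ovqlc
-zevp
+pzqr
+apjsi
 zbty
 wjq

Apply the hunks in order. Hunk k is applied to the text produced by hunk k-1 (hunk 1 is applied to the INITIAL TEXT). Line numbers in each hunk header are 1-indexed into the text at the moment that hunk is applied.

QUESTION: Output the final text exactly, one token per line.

Hunk 1: at line 6 remove [aoah,mkfdt] add [niupf] -> 10 lines: scl uxhi ovqlc zevp zbty bwpiv niupf ftv xbkov jopzj
Hunk 2: at line 4 remove [bwpiv,niupf,ftv] add [ywsfx,jhof] -> 9 lines: scl uxhi ovqlc zevp zbty ywsfx jhof xbkov jopzj
Hunk 3: at line 5 remove [ywsfx,jhof,xbkov] add [wjq,tln,grm] -> 9 lines: scl uxhi ovqlc zevp zbty wjq tln grm jopzj
Hunk 4: at line 1 remove [ovqlc,zevp] add [pzqr,apjsi] -> 9 lines: scl uxhi pzqr apjsi zbty wjq tln grm jopzj

Answer: scl
uxhi
pzqr
apjsi
zbty
wjq
tln
grm
jopzj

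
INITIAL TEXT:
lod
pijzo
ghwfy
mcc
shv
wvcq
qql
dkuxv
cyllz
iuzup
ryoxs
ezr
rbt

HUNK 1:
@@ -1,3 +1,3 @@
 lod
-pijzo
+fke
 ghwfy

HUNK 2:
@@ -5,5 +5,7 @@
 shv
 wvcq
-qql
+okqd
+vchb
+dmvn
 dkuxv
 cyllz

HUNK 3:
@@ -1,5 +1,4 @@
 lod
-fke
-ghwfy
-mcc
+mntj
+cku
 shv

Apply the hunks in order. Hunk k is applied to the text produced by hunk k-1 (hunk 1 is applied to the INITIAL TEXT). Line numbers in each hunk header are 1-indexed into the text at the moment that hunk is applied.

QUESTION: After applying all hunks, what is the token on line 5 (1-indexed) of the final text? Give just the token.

Answer: wvcq

Derivation:
Hunk 1: at line 1 remove [pijzo] add [fke] -> 13 lines: lod fke ghwfy mcc shv wvcq qql dkuxv cyllz iuzup ryoxs ezr rbt
Hunk 2: at line 5 remove [qql] add [okqd,vchb,dmvn] -> 15 lines: lod fke ghwfy mcc shv wvcq okqd vchb dmvn dkuxv cyllz iuzup ryoxs ezr rbt
Hunk 3: at line 1 remove [fke,ghwfy,mcc] add [mntj,cku] -> 14 lines: lod mntj cku shv wvcq okqd vchb dmvn dkuxv cyllz iuzup ryoxs ezr rbt
Final line 5: wvcq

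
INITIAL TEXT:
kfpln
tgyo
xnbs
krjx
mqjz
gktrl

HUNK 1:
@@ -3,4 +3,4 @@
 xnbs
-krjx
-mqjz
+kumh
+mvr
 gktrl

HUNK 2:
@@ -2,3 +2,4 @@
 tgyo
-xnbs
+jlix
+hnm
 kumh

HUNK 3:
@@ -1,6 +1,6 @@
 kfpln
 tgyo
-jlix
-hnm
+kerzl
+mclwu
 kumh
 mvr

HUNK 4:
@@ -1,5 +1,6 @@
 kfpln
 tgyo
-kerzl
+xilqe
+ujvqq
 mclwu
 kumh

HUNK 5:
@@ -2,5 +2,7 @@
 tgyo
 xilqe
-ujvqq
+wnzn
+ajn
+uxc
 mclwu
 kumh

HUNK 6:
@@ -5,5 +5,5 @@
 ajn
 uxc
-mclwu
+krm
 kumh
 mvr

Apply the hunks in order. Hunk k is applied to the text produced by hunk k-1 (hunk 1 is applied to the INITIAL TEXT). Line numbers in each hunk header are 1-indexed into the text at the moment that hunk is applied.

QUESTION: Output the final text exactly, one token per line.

Answer: kfpln
tgyo
xilqe
wnzn
ajn
uxc
krm
kumh
mvr
gktrl

Derivation:
Hunk 1: at line 3 remove [krjx,mqjz] add [kumh,mvr] -> 6 lines: kfpln tgyo xnbs kumh mvr gktrl
Hunk 2: at line 2 remove [xnbs] add [jlix,hnm] -> 7 lines: kfpln tgyo jlix hnm kumh mvr gktrl
Hunk 3: at line 1 remove [jlix,hnm] add [kerzl,mclwu] -> 7 lines: kfpln tgyo kerzl mclwu kumh mvr gktrl
Hunk 4: at line 1 remove [kerzl] add [xilqe,ujvqq] -> 8 lines: kfpln tgyo xilqe ujvqq mclwu kumh mvr gktrl
Hunk 5: at line 2 remove [ujvqq] add [wnzn,ajn,uxc] -> 10 lines: kfpln tgyo xilqe wnzn ajn uxc mclwu kumh mvr gktrl
Hunk 6: at line 5 remove [mclwu] add [krm] -> 10 lines: kfpln tgyo xilqe wnzn ajn uxc krm kumh mvr gktrl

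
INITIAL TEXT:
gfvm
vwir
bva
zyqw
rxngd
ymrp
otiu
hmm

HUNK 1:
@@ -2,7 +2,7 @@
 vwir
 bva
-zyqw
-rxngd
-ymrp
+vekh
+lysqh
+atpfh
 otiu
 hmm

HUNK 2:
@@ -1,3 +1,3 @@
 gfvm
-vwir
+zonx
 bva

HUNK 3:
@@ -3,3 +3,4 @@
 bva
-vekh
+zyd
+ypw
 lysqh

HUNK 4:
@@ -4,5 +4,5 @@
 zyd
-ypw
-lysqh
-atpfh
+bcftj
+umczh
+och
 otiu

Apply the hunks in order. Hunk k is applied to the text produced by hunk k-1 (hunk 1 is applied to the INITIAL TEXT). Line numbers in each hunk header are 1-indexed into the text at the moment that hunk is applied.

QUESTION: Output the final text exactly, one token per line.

Answer: gfvm
zonx
bva
zyd
bcftj
umczh
och
otiu
hmm

Derivation:
Hunk 1: at line 2 remove [zyqw,rxngd,ymrp] add [vekh,lysqh,atpfh] -> 8 lines: gfvm vwir bva vekh lysqh atpfh otiu hmm
Hunk 2: at line 1 remove [vwir] add [zonx] -> 8 lines: gfvm zonx bva vekh lysqh atpfh otiu hmm
Hunk 3: at line 3 remove [vekh] add [zyd,ypw] -> 9 lines: gfvm zonx bva zyd ypw lysqh atpfh otiu hmm
Hunk 4: at line 4 remove [ypw,lysqh,atpfh] add [bcftj,umczh,och] -> 9 lines: gfvm zonx bva zyd bcftj umczh och otiu hmm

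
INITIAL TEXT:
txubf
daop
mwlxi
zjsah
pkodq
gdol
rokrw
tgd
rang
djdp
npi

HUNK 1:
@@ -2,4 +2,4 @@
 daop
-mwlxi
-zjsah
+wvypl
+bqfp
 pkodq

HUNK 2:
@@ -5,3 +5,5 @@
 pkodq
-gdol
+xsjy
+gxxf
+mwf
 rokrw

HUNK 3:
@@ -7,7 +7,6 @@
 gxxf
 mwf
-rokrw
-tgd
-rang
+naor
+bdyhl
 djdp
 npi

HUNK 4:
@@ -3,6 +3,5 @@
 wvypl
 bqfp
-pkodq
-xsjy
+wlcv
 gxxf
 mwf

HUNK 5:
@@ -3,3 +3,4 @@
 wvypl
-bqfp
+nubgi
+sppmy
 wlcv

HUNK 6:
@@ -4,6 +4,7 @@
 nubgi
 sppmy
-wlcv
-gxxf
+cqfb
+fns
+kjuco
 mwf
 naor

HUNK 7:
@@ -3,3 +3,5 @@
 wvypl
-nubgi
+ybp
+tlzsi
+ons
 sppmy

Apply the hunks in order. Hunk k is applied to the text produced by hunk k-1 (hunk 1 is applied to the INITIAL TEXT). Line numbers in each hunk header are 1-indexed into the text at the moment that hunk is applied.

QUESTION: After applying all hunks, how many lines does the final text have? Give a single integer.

Hunk 1: at line 2 remove [mwlxi,zjsah] add [wvypl,bqfp] -> 11 lines: txubf daop wvypl bqfp pkodq gdol rokrw tgd rang djdp npi
Hunk 2: at line 5 remove [gdol] add [xsjy,gxxf,mwf] -> 13 lines: txubf daop wvypl bqfp pkodq xsjy gxxf mwf rokrw tgd rang djdp npi
Hunk 3: at line 7 remove [rokrw,tgd,rang] add [naor,bdyhl] -> 12 lines: txubf daop wvypl bqfp pkodq xsjy gxxf mwf naor bdyhl djdp npi
Hunk 4: at line 3 remove [pkodq,xsjy] add [wlcv] -> 11 lines: txubf daop wvypl bqfp wlcv gxxf mwf naor bdyhl djdp npi
Hunk 5: at line 3 remove [bqfp] add [nubgi,sppmy] -> 12 lines: txubf daop wvypl nubgi sppmy wlcv gxxf mwf naor bdyhl djdp npi
Hunk 6: at line 4 remove [wlcv,gxxf] add [cqfb,fns,kjuco] -> 13 lines: txubf daop wvypl nubgi sppmy cqfb fns kjuco mwf naor bdyhl djdp npi
Hunk 7: at line 3 remove [nubgi] add [ybp,tlzsi,ons] -> 15 lines: txubf daop wvypl ybp tlzsi ons sppmy cqfb fns kjuco mwf naor bdyhl djdp npi
Final line count: 15

Answer: 15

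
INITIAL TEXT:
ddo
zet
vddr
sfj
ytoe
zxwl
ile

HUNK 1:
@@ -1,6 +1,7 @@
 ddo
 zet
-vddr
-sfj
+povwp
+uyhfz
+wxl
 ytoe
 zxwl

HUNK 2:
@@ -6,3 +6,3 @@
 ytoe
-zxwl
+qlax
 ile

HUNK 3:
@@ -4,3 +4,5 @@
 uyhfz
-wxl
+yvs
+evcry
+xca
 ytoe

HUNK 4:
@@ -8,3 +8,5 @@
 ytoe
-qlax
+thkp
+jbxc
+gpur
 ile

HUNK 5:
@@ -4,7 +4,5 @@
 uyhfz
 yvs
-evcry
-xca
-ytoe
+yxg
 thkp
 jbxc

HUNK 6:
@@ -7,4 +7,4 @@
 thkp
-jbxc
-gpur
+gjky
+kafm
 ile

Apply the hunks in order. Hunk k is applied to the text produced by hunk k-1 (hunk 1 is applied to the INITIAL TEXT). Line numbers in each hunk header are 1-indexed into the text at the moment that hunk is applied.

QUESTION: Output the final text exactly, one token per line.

Hunk 1: at line 1 remove [vddr,sfj] add [povwp,uyhfz,wxl] -> 8 lines: ddo zet povwp uyhfz wxl ytoe zxwl ile
Hunk 2: at line 6 remove [zxwl] add [qlax] -> 8 lines: ddo zet povwp uyhfz wxl ytoe qlax ile
Hunk 3: at line 4 remove [wxl] add [yvs,evcry,xca] -> 10 lines: ddo zet povwp uyhfz yvs evcry xca ytoe qlax ile
Hunk 4: at line 8 remove [qlax] add [thkp,jbxc,gpur] -> 12 lines: ddo zet povwp uyhfz yvs evcry xca ytoe thkp jbxc gpur ile
Hunk 5: at line 4 remove [evcry,xca,ytoe] add [yxg] -> 10 lines: ddo zet povwp uyhfz yvs yxg thkp jbxc gpur ile
Hunk 6: at line 7 remove [jbxc,gpur] add [gjky,kafm] -> 10 lines: ddo zet povwp uyhfz yvs yxg thkp gjky kafm ile

Answer: ddo
zet
povwp
uyhfz
yvs
yxg
thkp
gjky
kafm
ile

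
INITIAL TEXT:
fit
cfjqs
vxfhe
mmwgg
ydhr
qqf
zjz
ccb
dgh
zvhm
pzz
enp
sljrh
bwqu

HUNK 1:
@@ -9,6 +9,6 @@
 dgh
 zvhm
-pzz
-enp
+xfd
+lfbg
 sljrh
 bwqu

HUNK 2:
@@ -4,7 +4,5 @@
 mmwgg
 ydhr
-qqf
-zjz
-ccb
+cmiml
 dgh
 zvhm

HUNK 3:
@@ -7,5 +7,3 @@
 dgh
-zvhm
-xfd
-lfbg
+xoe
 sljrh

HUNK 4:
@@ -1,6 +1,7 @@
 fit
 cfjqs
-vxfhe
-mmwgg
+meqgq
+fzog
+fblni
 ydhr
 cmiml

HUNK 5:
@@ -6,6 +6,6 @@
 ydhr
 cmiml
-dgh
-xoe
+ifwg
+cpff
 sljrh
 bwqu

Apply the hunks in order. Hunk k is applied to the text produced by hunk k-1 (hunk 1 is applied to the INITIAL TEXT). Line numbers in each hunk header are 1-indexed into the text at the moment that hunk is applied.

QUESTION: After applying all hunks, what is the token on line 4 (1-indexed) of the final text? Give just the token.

Hunk 1: at line 9 remove [pzz,enp] add [xfd,lfbg] -> 14 lines: fit cfjqs vxfhe mmwgg ydhr qqf zjz ccb dgh zvhm xfd lfbg sljrh bwqu
Hunk 2: at line 4 remove [qqf,zjz,ccb] add [cmiml] -> 12 lines: fit cfjqs vxfhe mmwgg ydhr cmiml dgh zvhm xfd lfbg sljrh bwqu
Hunk 3: at line 7 remove [zvhm,xfd,lfbg] add [xoe] -> 10 lines: fit cfjqs vxfhe mmwgg ydhr cmiml dgh xoe sljrh bwqu
Hunk 4: at line 1 remove [vxfhe,mmwgg] add [meqgq,fzog,fblni] -> 11 lines: fit cfjqs meqgq fzog fblni ydhr cmiml dgh xoe sljrh bwqu
Hunk 5: at line 6 remove [dgh,xoe] add [ifwg,cpff] -> 11 lines: fit cfjqs meqgq fzog fblni ydhr cmiml ifwg cpff sljrh bwqu
Final line 4: fzog

Answer: fzog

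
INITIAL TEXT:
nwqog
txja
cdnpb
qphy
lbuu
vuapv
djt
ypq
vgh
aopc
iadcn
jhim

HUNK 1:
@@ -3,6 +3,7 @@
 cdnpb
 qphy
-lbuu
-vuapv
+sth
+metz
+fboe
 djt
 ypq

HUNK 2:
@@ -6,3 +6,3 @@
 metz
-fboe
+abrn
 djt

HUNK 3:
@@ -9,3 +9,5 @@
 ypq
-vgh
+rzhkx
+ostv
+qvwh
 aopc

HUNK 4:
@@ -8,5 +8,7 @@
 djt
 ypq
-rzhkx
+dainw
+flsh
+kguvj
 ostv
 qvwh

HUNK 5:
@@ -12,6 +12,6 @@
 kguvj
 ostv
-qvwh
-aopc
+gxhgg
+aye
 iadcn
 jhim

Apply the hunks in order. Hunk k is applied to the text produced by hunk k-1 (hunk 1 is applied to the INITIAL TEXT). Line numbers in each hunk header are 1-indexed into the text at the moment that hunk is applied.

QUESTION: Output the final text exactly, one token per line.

Answer: nwqog
txja
cdnpb
qphy
sth
metz
abrn
djt
ypq
dainw
flsh
kguvj
ostv
gxhgg
aye
iadcn
jhim

Derivation:
Hunk 1: at line 3 remove [lbuu,vuapv] add [sth,metz,fboe] -> 13 lines: nwqog txja cdnpb qphy sth metz fboe djt ypq vgh aopc iadcn jhim
Hunk 2: at line 6 remove [fboe] add [abrn] -> 13 lines: nwqog txja cdnpb qphy sth metz abrn djt ypq vgh aopc iadcn jhim
Hunk 3: at line 9 remove [vgh] add [rzhkx,ostv,qvwh] -> 15 lines: nwqog txja cdnpb qphy sth metz abrn djt ypq rzhkx ostv qvwh aopc iadcn jhim
Hunk 4: at line 8 remove [rzhkx] add [dainw,flsh,kguvj] -> 17 lines: nwqog txja cdnpb qphy sth metz abrn djt ypq dainw flsh kguvj ostv qvwh aopc iadcn jhim
Hunk 5: at line 12 remove [qvwh,aopc] add [gxhgg,aye] -> 17 lines: nwqog txja cdnpb qphy sth metz abrn djt ypq dainw flsh kguvj ostv gxhgg aye iadcn jhim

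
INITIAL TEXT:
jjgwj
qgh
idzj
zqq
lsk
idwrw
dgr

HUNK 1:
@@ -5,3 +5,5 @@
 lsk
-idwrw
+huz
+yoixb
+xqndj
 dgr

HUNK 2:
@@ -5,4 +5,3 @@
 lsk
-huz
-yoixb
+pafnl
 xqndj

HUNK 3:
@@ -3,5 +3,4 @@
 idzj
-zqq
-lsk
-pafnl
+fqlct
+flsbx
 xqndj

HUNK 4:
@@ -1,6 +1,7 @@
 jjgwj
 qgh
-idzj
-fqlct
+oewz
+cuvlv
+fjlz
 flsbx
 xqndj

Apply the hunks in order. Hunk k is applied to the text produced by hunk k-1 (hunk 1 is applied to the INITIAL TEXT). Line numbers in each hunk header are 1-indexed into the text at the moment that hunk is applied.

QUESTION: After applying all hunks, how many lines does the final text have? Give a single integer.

Answer: 8

Derivation:
Hunk 1: at line 5 remove [idwrw] add [huz,yoixb,xqndj] -> 9 lines: jjgwj qgh idzj zqq lsk huz yoixb xqndj dgr
Hunk 2: at line 5 remove [huz,yoixb] add [pafnl] -> 8 lines: jjgwj qgh idzj zqq lsk pafnl xqndj dgr
Hunk 3: at line 3 remove [zqq,lsk,pafnl] add [fqlct,flsbx] -> 7 lines: jjgwj qgh idzj fqlct flsbx xqndj dgr
Hunk 4: at line 1 remove [idzj,fqlct] add [oewz,cuvlv,fjlz] -> 8 lines: jjgwj qgh oewz cuvlv fjlz flsbx xqndj dgr
Final line count: 8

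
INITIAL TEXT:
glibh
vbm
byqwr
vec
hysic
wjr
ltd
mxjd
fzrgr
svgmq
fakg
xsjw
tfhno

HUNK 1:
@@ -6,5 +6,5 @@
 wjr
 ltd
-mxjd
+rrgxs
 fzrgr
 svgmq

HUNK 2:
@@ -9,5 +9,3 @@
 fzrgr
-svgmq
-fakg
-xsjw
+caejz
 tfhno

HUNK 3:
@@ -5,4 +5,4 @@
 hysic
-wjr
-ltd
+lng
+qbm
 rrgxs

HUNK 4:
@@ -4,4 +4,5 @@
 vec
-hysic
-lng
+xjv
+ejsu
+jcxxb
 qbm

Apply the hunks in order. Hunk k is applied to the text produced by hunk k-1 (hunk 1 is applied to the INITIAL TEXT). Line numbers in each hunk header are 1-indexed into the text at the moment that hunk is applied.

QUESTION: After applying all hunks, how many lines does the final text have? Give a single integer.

Hunk 1: at line 6 remove [mxjd] add [rrgxs] -> 13 lines: glibh vbm byqwr vec hysic wjr ltd rrgxs fzrgr svgmq fakg xsjw tfhno
Hunk 2: at line 9 remove [svgmq,fakg,xsjw] add [caejz] -> 11 lines: glibh vbm byqwr vec hysic wjr ltd rrgxs fzrgr caejz tfhno
Hunk 3: at line 5 remove [wjr,ltd] add [lng,qbm] -> 11 lines: glibh vbm byqwr vec hysic lng qbm rrgxs fzrgr caejz tfhno
Hunk 4: at line 4 remove [hysic,lng] add [xjv,ejsu,jcxxb] -> 12 lines: glibh vbm byqwr vec xjv ejsu jcxxb qbm rrgxs fzrgr caejz tfhno
Final line count: 12

Answer: 12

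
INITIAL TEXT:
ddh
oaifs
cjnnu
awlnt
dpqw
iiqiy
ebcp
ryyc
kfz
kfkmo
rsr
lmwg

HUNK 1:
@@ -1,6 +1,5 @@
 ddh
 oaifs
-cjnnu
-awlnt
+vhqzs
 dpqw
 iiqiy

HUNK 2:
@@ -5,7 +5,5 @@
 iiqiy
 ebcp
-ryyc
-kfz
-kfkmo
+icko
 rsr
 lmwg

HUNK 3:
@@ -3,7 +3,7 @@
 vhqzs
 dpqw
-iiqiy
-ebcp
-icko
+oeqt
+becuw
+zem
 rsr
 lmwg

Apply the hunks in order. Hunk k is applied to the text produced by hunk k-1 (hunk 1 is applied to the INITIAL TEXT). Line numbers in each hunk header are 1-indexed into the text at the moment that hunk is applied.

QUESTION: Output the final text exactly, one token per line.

Hunk 1: at line 1 remove [cjnnu,awlnt] add [vhqzs] -> 11 lines: ddh oaifs vhqzs dpqw iiqiy ebcp ryyc kfz kfkmo rsr lmwg
Hunk 2: at line 5 remove [ryyc,kfz,kfkmo] add [icko] -> 9 lines: ddh oaifs vhqzs dpqw iiqiy ebcp icko rsr lmwg
Hunk 3: at line 3 remove [iiqiy,ebcp,icko] add [oeqt,becuw,zem] -> 9 lines: ddh oaifs vhqzs dpqw oeqt becuw zem rsr lmwg

Answer: ddh
oaifs
vhqzs
dpqw
oeqt
becuw
zem
rsr
lmwg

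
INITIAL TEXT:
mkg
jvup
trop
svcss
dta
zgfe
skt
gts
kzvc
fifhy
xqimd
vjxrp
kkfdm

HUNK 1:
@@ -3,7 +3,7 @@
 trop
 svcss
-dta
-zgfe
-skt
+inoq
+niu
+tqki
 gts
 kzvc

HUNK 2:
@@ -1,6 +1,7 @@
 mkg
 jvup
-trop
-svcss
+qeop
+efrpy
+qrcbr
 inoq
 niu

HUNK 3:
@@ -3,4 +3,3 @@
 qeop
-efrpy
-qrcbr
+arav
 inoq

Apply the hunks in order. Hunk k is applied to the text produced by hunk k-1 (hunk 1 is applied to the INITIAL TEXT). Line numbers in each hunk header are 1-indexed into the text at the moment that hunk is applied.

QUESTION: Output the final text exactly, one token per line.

Hunk 1: at line 3 remove [dta,zgfe,skt] add [inoq,niu,tqki] -> 13 lines: mkg jvup trop svcss inoq niu tqki gts kzvc fifhy xqimd vjxrp kkfdm
Hunk 2: at line 1 remove [trop,svcss] add [qeop,efrpy,qrcbr] -> 14 lines: mkg jvup qeop efrpy qrcbr inoq niu tqki gts kzvc fifhy xqimd vjxrp kkfdm
Hunk 3: at line 3 remove [efrpy,qrcbr] add [arav] -> 13 lines: mkg jvup qeop arav inoq niu tqki gts kzvc fifhy xqimd vjxrp kkfdm

Answer: mkg
jvup
qeop
arav
inoq
niu
tqki
gts
kzvc
fifhy
xqimd
vjxrp
kkfdm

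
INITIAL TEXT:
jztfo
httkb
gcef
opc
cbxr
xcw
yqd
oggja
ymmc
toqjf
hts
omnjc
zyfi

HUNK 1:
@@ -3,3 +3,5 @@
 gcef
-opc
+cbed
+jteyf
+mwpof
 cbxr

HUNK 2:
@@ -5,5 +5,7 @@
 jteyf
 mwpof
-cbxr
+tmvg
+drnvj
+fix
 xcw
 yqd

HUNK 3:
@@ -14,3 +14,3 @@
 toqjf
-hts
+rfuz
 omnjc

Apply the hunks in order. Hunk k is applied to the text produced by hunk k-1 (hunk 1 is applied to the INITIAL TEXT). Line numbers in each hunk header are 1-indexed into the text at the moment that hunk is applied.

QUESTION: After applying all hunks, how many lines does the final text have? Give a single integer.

Hunk 1: at line 3 remove [opc] add [cbed,jteyf,mwpof] -> 15 lines: jztfo httkb gcef cbed jteyf mwpof cbxr xcw yqd oggja ymmc toqjf hts omnjc zyfi
Hunk 2: at line 5 remove [cbxr] add [tmvg,drnvj,fix] -> 17 lines: jztfo httkb gcef cbed jteyf mwpof tmvg drnvj fix xcw yqd oggja ymmc toqjf hts omnjc zyfi
Hunk 3: at line 14 remove [hts] add [rfuz] -> 17 lines: jztfo httkb gcef cbed jteyf mwpof tmvg drnvj fix xcw yqd oggja ymmc toqjf rfuz omnjc zyfi
Final line count: 17

Answer: 17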